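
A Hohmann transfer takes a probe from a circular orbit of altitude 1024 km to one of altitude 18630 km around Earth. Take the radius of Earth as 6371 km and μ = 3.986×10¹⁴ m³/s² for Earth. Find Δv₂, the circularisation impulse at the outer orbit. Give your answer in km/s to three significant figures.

r₁ = 6371 + 1024 = 7395.0 km = 7.3950×10⁶ m.
r₂ = 6371 + 18630 = 25001 km = 2.5001×10⁷ m.
Transfer ellipse a_t = (r₁ + r₂)/2 = 1.620×10⁷ m.
At r₁: circular v_c1 = √(μ/r₁) = 7342 m/s; transfer-perigee v_p = √[μ(2/r₁ − 1/a_t)] = 9121 m/s.
At r₂: circular v_c2 = √(μ/r₂) = 3993 m/s; transfer-apogee v_a = √[μ(2/r₂ − 1/a_t)] = 2698 m/s.
Δv₂ = v_c2 − v_a = 1295 m/s.
= 1.295 km/s.

Δv ≈ 1.29 km/s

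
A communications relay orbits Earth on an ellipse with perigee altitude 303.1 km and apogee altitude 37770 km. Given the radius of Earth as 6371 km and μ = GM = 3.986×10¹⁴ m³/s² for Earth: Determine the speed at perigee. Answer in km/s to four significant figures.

v ≈ 10.19 km/s

r_p = 6371 + 303.1 = 6674.1 km = 6.6741×10⁶ m.
r_a = 6371 + 37770 = 44141 km = 4.4141×10⁷ m.
Semi-major axis a = (r_p + r_a)/2 = 25408 km = 2.541×10⁷ m.
Vis-viva: v² = μ(2/r − 1/a) = 3.986×10¹⁴ × (2.997×10⁻⁷ − 3.936×10⁻⁸) = 1.038×10⁸ m²/s².
v = 10190 m/s = 10.19 km/s.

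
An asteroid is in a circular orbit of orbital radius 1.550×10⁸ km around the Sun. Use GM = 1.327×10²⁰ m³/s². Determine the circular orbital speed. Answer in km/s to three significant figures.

r = 1.550×10⁸ km = 1.550×10¹¹ m.
For a circular orbit v = √(μ/r) = √(1.327×10²⁰ / 1.550×10¹¹) = √(8.561×10⁸) = 29260 m/s.
That is 29.26 km/s.

v ≈ 29.3 km/s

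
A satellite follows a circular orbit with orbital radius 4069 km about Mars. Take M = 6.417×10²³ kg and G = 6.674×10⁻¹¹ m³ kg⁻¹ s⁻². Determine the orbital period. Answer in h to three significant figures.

T ≈ 2.19 h

μ = GM = 6.674×10⁻¹¹ × 6.417×10²³ = 4.283×10¹³ m³/s².
r = 4069 km = 4.069×10⁶ m.
Kepler's third law: T = 2π√(r³/μ) = 2π√((4.069×10⁶)³ / 4.283×10¹³).
r³/μ = 1.573×10⁶ s², so T = 2π × 1.254×10³ = 7.880×10³ s.
Converting: 7.880×10³ s ÷ 3600 = 2.189 h.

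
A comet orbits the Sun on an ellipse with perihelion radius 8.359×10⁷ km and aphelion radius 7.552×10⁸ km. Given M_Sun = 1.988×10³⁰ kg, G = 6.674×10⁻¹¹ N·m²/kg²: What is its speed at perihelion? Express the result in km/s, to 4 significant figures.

μ = GM = 6.674×10⁻¹¹ × 1.988×10³⁰ = 1.327×10²⁰ m³/s².
Semi-major axis a = (r_p + r_a)/2 = 4.1940×10⁸ km = 4.194×10¹¹ m.
Vis-viva: v² = μ(2/r − 1/a) = 1.327×10²⁰ × (2.393×10⁻¹¹ − 2.384×10⁻¹²) = 2.858×10⁹ m²/s².
v = 53460 m/s = 53.46 km/s.

v ≈ 53.46 km/s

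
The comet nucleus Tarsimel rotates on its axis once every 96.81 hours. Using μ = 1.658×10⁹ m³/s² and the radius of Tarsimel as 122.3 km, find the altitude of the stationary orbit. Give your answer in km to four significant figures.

h_sync ≈ 1599 km

T = 96.81 hours = 3.485×10⁵ s.
A synchronous orbit has period T, so by Kepler's third law a = (μT²/4π²)^(1/3).
μT²/4π² = 1.658×10⁹ × (3.485×10⁵)² / 39.48 = 5.101×10¹⁸ m³.
a = 1.721×10⁶ m = 1721.4 km.
Altitude h = a − R = 1721.4 − 122.3 = 1599.1 km.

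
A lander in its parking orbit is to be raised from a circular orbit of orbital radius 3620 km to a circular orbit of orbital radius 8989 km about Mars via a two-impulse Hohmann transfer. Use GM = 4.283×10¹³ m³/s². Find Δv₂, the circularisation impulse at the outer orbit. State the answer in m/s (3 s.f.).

Δv ≈ 529 m/s

r₁ = 3620 km = 3.620×10⁶ m.
r₂ = 8989 km = 8.989×10⁶ m.
Transfer ellipse a_t = (r₁ + r₂)/2 = 6.304×10⁶ m.
At r₁: circular v_c1 = √(μ/r₁) = 3440 m/s; transfer-periapsis v_p = √[μ(2/r₁ − 1/a_t)] = 4107 m/s.
At r₂: circular v_c2 = √(μ/r₂) = 2183 m/s; transfer-apoapsis v_a = √[μ(2/r₂ − 1/a_t)] = 1654 m/s.
Δv₂ = v_c2 − v_a = 528.8 m/s.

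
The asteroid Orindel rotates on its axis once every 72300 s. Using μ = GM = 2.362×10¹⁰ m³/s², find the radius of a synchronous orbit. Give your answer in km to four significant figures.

r_sync ≈ 1462 km

A synchronous orbit has period T, so by Kepler's third law a = (μT²/4π²)^(1/3).
μT²/4π² = 2.362×10¹⁰ × (7.230×10⁴)² / 39.48 = 3.127×10¹⁸ m³.
a = 1.462×10⁶ m = 1462.4 km.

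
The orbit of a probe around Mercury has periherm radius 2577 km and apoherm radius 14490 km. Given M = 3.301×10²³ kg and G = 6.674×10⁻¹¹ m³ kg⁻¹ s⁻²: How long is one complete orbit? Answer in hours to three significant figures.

T ≈ 9.27 hours

μ = GM = 6.674×10⁻¹¹ × 3.301×10²³ = 2.203×10¹³ m³/s².
Semi-major axis a = (r_p + r_a)/2 = (2577.0 + 14490)/2 = 8533.5 km = 8.534×10⁶ m.
By Kepler's third law T = 2π√(a³/μ) = 2π × 5.311×10³ = 3.337×10⁴ s.
= 9.269 hours.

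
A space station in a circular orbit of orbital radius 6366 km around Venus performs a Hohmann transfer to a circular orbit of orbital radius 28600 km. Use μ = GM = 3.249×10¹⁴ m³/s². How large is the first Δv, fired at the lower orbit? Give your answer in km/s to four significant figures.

r₁ = 6366 km = 6.366×10⁶ m.
r₂ = 28600 km = 2.860×10⁷ m.
Transfer ellipse a_t = (r₁ + r₂)/2 = 1.748×10⁷ m.
At r₁: circular v_c1 = √(μ/r₁) = 7144 m/s; transfer-periapsis v_p = √[μ(2/r₁ − 1/a_t)] = 9137 m/s.
Δv₁ = v_p − v_c1 = 1993 m/s.
= 1.993 km/s.

Δv ≈ 1.993 km/s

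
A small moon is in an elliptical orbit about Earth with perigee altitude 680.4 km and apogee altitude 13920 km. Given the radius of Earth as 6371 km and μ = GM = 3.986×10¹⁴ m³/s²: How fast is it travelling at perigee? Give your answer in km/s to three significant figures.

v ≈ 9.16 km/s

r_p = 6371 + 680.4 = 7051.4 km = 7.0514×10⁶ m.
r_a = 6371 + 13920 = 20291 km = 2.0291×10⁷ m.
Semi-major axis a = (r_p + r_a)/2 = 13671 km = 1.367×10⁷ m.
Vis-viva: v² = μ(2/r − 1/a) = 3.986×10¹⁴ × (2.836×10⁻⁷ − 7.315×10⁻⁸) = 8.390×10⁷ m²/s².
v = 9160 m/s = 9.160 km/s.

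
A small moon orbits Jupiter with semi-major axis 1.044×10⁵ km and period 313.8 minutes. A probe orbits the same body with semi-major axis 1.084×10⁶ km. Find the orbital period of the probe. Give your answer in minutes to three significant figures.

T₂ ≈ 10500 minutes

Kepler's third law: T² ∝ a³, so T₂ = T₁ (a₂/a₁)^(3/2).
a₂/a₁ = 10.38, (a₂/a₁)^(3/2) = 33.46.
T₂ = 313.8 × 33.46 = 10500 minutes.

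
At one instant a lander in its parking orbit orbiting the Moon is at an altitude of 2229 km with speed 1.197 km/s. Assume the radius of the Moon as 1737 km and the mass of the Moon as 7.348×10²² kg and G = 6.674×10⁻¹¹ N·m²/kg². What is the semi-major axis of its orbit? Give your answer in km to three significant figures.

a ≈ 4710 km

μ = GM = 6.674×10⁻¹¹ × 7.348×10²² = 4.904×10¹² m³/s².
r = 1737 + 2229 = 3966.0 km = 3.966×10⁶ m.
Specific orbital energy ε = v²/2 − μ/r = (1197)²/2 − 4.904×10¹²/3.966×10⁶ = -5.201×10⁵ J/kg.
Since ε = −μ/(2a), a = −μ/(2ε) = 4.714×10⁶ m = 4714.4 km.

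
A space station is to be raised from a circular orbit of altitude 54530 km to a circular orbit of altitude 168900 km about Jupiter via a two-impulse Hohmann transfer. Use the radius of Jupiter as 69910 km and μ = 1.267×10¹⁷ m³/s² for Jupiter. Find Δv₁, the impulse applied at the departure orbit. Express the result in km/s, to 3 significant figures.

r₁ = 69910 + 54530 = 124440 km = 1.2444×10⁸ m.
r₂ = 69910 + 168900 = 238810 km = 2.3881×10⁸ m.
Transfer ellipse a_t = (r₁ + r₂)/2 = 1.816×10⁸ m.
At r₁: circular v_c1 = √(μ/r₁) = 31910 m/s; transfer-perijove v_p = √[μ(2/r₁ − 1/a_t)] = 36590 m/s.
Δv₁ = v_p − v_c1 = 4680 m/s.
= 4.680 km/s.

Δv ≈ 4.68 km/s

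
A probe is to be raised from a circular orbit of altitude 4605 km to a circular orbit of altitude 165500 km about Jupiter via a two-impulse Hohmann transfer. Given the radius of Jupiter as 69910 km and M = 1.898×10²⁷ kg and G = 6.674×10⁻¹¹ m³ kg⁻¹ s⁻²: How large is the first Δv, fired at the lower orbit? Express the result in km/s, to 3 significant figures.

μ = GM = 6.674×10⁻¹¹ × 1.898×10²⁷ = 1.267×10¹⁷ m³/s².
r₁ = 69910 + 4605 = 74515 km = 7.4515×10⁷ m.
r₂ = 69910 + 165500 = 235410 km = 2.3541×10⁸ m.
Transfer ellipse a_t = (r₁ + r₂)/2 = 1.550×10⁸ m.
At r₁: circular v_c1 = √(μ/r₁) = 41230 m/s; transfer-perijove v_p = √[μ(2/r₁ − 1/a_t)] = 50820 m/s.
Δv₁ = v_p − v_c1 = 9588 m/s.
= 9.588 km/s.

Δv ≈ 9.59 km/s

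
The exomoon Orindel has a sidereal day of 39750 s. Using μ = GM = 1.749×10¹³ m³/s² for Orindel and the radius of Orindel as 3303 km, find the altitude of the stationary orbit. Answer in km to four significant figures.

h_sync ≈ 5576 km

A synchronous orbit has period T, so by Kepler's third law a = (μT²/4π²)^(1/3).
μT²/4π² = 1.749×10¹³ × (3.975×10⁴)² / 39.48 = 7.000×10²⁰ m³.
a = 8.879×10⁶ m = 8879.1 km.
Altitude h = a − R = 8879.1 − 3303 = 5576.1 km.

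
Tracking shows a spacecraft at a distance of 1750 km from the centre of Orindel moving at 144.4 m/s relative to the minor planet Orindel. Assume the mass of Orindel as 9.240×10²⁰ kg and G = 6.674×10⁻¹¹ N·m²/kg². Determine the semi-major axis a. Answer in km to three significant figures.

a ≈ 1240 km

μ = GM = 6.674×10⁻¹¹ × 9.240×10²⁰ = 6.167×10¹⁰ m³/s².
r = 1.750×10⁶ m.
Specific orbital energy ε = v²/2 − μ/r = (144.4)²/2 − 6.167×10¹⁰/1.750×10⁶ = -2.481×10⁴ J/kg.
Since ε = −μ/(2a), a = −μ/(2ε) = 1.243×10⁶ m = 1242.6 km.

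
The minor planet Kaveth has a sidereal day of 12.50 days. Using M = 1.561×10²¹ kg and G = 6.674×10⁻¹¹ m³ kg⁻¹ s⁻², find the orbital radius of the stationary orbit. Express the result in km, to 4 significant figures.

μ = GM = 6.674×10⁻¹¹ × 1.561×10²¹ = 1.042×10¹¹ m³/s².
T = 12.50 days = 1.080×10⁶ s.
A synchronous orbit has period T, so by Kepler's third law a = (μT²/4π²)^(1/3).
μT²/4π² = 1.042×10¹¹ × (1.080×10⁶)² / 39.48 = 3.078×10²¹ m³.
a = 1.455×10⁷ m = 14547 km.

r_sync ≈ 14550 km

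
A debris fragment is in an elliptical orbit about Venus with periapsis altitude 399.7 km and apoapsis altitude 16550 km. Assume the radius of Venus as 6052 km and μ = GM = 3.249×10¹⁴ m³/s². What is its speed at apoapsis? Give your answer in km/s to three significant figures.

r_p = 6052 + 399.7 = 6451.7 km = 6.4517×10⁶ m.
r_a = 6052 + 16550 = 22602 km = 2.2602×10⁷ m.
Semi-major axis a = (r_p + r_a)/2 = 14527 km = 1.453×10⁷ m.
Vis-viva: v² = μ(2/r − 1/a) = 3.249×10¹⁴ × (8.849×10⁻⁸ − 6.884×10⁻⁸) = 6.384×10⁶ m²/s².
v = 2527 m/s = 2.527 km/s.

v ≈ 2.53 km/s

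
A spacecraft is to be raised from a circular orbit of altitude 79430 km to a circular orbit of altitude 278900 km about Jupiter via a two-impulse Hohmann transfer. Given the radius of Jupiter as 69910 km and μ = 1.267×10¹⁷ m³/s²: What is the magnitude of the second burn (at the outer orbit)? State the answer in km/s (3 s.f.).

r₁ = 69910 + 79430 = 149340 km = 1.4934×10⁸ m.
r₂ = 69910 + 278900 = 348810 km = 3.4881×10⁸ m.
Transfer ellipse a_t = (r₁ + r₂)/2 = 2.491×10⁸ m.
At r₁: circular v_c1 = √(μ/r₁) = 29130 m/s; transfer-perijove v_p = √[μ(2/r₁ − 1/a_t)] = 34470 m/s.
At r₂: circular v_c2 = √(μ/r₂) = 19060 m/s; transfer-apojove v_a = √[μ(2/r₂ − 1/a_t)] = 14760 m/s.
Δv₂ = v_c2 − v_a = 4301 m/s.
= 4.301 km/s.

Δv ≈ 4.30 km/s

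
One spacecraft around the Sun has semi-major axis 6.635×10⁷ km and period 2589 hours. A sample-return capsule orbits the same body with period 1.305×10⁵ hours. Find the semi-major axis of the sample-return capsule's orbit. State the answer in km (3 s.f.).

Kepler's third law: a³ ∝ T², so a₂ = a₁ (T₂/T₁)^(2/3).
T₂/T₁ = 50.41, (T₂/T₁)^(2/3) = 13.65.
a₂ = 6.635×10⁷ × 13.65 = 9.054×10⁸ km.

a₂ ≈ 9.05×10⁸ km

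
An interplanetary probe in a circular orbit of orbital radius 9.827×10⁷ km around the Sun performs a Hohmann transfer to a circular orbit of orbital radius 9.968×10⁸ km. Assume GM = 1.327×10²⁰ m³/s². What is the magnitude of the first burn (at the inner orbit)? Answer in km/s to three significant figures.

r₁ = 9.827×10⁷ km = 9.827×10¹⁰ m.
r₂ = 9.968×10⁸ km = 9.968×10¹¹ m.
Transfer ellipse a_t = (r₁ + r₂)/2 = 5.475×10¹¹ m.
At r₁: circular v_c1 = √(μ/r₁) = 36750 m/s; transfer-perihelion v_p = √[μ(2/r₁ − 1/a_t)] = 49580 m/s.
Δv₁ = v_p − v_c1 = 12830 m/s.
= 12.83 km/s.

Δv ≈ 12.8 km/s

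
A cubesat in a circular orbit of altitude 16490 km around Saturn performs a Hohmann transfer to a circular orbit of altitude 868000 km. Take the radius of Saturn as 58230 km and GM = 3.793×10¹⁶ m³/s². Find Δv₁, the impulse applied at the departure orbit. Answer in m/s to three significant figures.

r₁ = 58230 + 16490 = 74720 km = 7.4720×10⁷ m.
r₂ = 58230 + 868000 = 926230 km = 9.2623×10⁸ m.
Transfer ellipse a_t = (r₁ + r₂)/2 = 5.005×10⁸ m.
At r₁: circular v_c1 = √(μ/r₁) = 22530 m/s; transfer-perikrone v_p = √[μ(2/r₁ − 1/a_t)] = 30650 m/s.
Δv₁ = v_p − v_c1 = 8120 m/s.

Δv ≈ 8120 m/s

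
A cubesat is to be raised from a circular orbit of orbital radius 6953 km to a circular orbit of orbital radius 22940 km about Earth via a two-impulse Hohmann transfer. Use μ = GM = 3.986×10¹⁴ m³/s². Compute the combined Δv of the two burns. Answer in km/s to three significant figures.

Δv_total ≈ 3.13 km/s

r₁ = 6953 km = 6.953×10⁶ m.
r₂ = 22940 km = 2.294×10⁷ m.
Transfer ellipse a_t = (r₁ + r₂)/2 = 1.495×10⁷ m.
At r₁: circular v_c1 = √(μ/r₁) = 7572 m/s; transfer-perigee v_p = √[μ(2/r₁ − 1/a_t)] = 9380 m/s.
Δv₁ = v_p − v_c1 = 1809 m/s.
At r₂: circular v_c2 = √(μ/r₂) = 4168 m/s; transfer-apogee v_a = √[μ(2/r₂ − 1/a_t)] = 2843 m/s.
Δv₂ = v_c2 − v_a = 1325 m/s.
Total Δv = Δv₁ + Δv₂ = 3134 m/s = 3.134 km/s.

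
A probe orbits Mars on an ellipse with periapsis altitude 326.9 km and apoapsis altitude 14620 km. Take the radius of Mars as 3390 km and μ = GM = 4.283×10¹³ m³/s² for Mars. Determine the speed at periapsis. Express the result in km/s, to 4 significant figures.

v ≈ 4.371 km/s

r_p = 3390 + 326.9 = 3716.9 km = 3.7169×10⁶ m.
r_a = 3390 + 14620 = 18010 km = 1.8010×10⁷ m.
Semi-major axis a = (r_p + r_a)/2 = 10863 km = 1.086×10⁷ m.
Vis-viva: v² = μ(2/r − 1/a) = 4.283×10¹³ × (5.381×10⁻⁷ − 9.205×10⁻⁸) = 1.910×10⁷ m²/s².
v = 4371 m/s = 4.371 km/s.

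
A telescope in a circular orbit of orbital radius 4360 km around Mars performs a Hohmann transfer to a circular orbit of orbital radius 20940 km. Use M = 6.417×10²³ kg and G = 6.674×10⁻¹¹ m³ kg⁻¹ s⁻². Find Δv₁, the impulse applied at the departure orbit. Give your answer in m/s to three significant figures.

μ = GM = 6.674×10⁻¹¹ × 6.417×10²³ = 4.283×10¹³ m³/s².
r₁ = 4360 km = 4.360×10⁶ m.
r₂ = 20940 km = 2.094×10⁷ m.
Transfer ellipse a_t = (r₁ + r₂)/2 = 1.265×10⁷ m.
At r₁: circular v_c1 = √(μ/r₁) = 3134 m/s; transfer-periapsis v_p = √[μ(2/r₁ − 1/a_t)] = 4032 m/s.
Δv₁ = v_p − v_c1 = 898.2 m/s.

Δv ≈ 898 m/s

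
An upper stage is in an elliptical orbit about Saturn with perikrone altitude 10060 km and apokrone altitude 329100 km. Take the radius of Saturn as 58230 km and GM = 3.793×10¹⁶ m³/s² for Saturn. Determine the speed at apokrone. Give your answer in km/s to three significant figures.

v ≈ 5.42 km/s

r_p = 58230 + 10060 = 68290 km = 6.8290×10⁷ m.
r_a = 58230 + 329100 = 387330 km = 3.8733×10⁸ m.
Semi-major axis a = (r_p + r_a)/2 = 2.2781×10⁵ km = 2.278×10⁸ m.
Vis-viva: v² = μ(2/r − 1/a) = 3.793×10¹⁶ × (5.164×10⁻⁹ − 4.390×10⁻⁹) = 2.936×10⁷ m²/s².
v = 5418 m/s = 5.418 km/s.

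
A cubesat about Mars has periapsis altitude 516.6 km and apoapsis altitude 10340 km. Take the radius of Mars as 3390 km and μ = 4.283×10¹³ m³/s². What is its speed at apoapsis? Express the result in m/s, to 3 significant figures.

v ≈ 1180 m/s

r_p = 3390 + 516.6 = 3906.6 km = 3.9066×10⁶ m.
r_a = 3390 + 10340 = 13730 km = 1.3730×10⁷ m.
Semi-major axis a = (r_p + r_a)/2 = 8818.3 km = 8.818×10⁶ m.
Vis-viva: v² = μ(2/r − 1/a) = 4.283×10¹³ × (1.457×10⁻⁷ − 1.134×10⁻⁷) = 1.382×10⁶ m²/s².
v = 1176 m/s.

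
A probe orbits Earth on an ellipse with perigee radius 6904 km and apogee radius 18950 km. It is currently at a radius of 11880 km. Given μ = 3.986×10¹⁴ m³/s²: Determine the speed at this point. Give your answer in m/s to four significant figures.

v ≈ 6022 m/s

Semi-major axis a = (r_p + r_a)/2 = 12927 km = 1.293×10⁷ m.
Vis-viva: v² = μ(2/r − 1/a) = 3.986×10¹⁴ × (1.684×10⁻⁷ − 7.736×10⁻⁸) = 3.627×10⁷ m²/s².
v = 6022 m/s.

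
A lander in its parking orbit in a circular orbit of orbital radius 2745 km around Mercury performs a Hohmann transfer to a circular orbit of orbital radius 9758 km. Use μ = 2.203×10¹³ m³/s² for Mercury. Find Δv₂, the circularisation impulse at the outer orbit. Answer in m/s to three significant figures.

Δv ≈ 507 m/s

r₁ = 2745 km = 2.745×10⁶ m.
r₂ = 9758 km = 9.758×10⁶ m.
Transfer ellipse a_t = (r₁ + r₂)/2 = 6.252×10⁶ m.
At r₁: circular v_c1 = √(μ/r₁) = 2833 m/s; transfer-periherm v_p = √[μ(2/r₁ − 1/a_t)] = 3539 m/s.
At r₂: circular v_c2 = √(μ/r₂) = 1503 m/s; transfer-apoherm v_a = √[μ(2/r₂ − 1/a_t)] = 995.6 m/s.
Δv₂ = v_c2 − v_a = 506.9 m/s.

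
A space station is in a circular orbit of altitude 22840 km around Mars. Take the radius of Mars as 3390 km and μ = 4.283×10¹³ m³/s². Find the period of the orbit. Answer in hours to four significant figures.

r = 3390 + 22840 = 26230 km = 2.6230×10⁷ m.
Kepler's third law: T = 2π√(r³/μ) = 2π√((2.623×10⁷)³ / 4.283×10¹³).
r³/μ = 4.214×10⁸ s², so T = 2π × 2.053×10⁴ = 1.290×10⁵ s.
Converting: 1.290×10⁵ s ÷ 3600 = 35.83 hours.

T ≈ 35.83 hours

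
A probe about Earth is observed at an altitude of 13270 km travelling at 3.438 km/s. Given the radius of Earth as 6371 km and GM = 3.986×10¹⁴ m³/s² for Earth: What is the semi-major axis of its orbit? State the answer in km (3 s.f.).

r = 6371 + 13270 = 19641 km = 1.964×10⁷ m.
Vis-viva rearranged: 1/a = 2/r − v²/μ = 1.018×10⁻⁷ − 2.965×10⁻⁸ = 7.217×10⁻⁸ m⁻¹.
a = 1.386×10⁷ m = 13855 km.

a ≈ 13900 km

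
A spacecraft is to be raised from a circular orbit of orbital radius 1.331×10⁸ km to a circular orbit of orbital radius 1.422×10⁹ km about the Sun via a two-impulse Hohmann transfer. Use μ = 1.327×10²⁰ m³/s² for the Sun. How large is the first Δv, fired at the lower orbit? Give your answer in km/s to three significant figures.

r₁ = 1.331×10⁸ km = 1.331×10¹¹ m.
r₂ = 1.422×10⁹ km = 1.422×10¹² m.
Transfer ellipse a_t = (r₁ + r₂)/2 = 7.776×10¹¹ m.
At r₁: circular v_c1 = √(μ/r₁) = 31580 m/s; transfer-perihelion v_p = √[μ(2/r₁ − 1/a_t)] = 42700 m/s.
Δv₁ = v_p − v_c1 = 11130 m/s.
= 11.13 km/s.

Δv ≈ 11.1 km/s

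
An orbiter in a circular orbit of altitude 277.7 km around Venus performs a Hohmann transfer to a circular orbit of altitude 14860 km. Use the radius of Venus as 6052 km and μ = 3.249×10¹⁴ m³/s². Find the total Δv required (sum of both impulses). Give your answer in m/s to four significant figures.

r₁ = 6052 + 277.7 = 6329.7 km = 6.3297×10⁶ m.
r₂ = 6052 + 14860 = 20912 km = 2.0912×10⁷ m.
Transfer ellipse a_t = (r₁ + r₂)/2 = 1.362×10⁷ m.
At r₁: circular v_c1 = √(μ/r₁) = 7164 m/s; transfer-periapsis v_p = √[μ(2/r₁ − 1/a_t)] = 8877 m/s.
Δv₁ = v_p − v_c1 = 1713 m/s.
At r₂: circular v_c2 = √(μ/r₂) = 3942 m/s; transfer-apoapsis v_a = √[μ(2/r₂ − 1/a_t)] = 2687 m/s.
Δv₂ = v_c2 − v_a = 1255 m/s.
Total Δv = Δv₁ + Δv₂ = 2967 m/s.

Δv_total ≈ 2967 m/s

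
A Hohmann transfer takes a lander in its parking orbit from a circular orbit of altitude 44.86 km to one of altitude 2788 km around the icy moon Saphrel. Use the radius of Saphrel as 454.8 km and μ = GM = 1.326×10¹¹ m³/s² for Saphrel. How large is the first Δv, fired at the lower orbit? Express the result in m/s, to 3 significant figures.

Δv ≈ 163 m/s

r₁ = 454.8 + 44.86 = 499.66 km = 4.9966×10⁵ m.
r₂ = 454.8 + 2788 = 3242.8 km = 3.2428×10⁶ m.
Transfer ellipse a_t = (r₁ + r₂)/2 = 1.871×10⁶ m.
At r₁: circular v_c1 = √(μ/r₁) = 515.2 m/s; transfer-periapsis v_p = √[μ(2/r₁ − 1/a_t)] = 678.2 m/s.
Δv₁ = v_p − v_c1 = 163.0 m/s.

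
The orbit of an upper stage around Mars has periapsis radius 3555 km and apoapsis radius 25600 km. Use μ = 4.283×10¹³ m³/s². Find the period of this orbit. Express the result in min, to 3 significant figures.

T ≈ 891 min

Semi-major axis a = (r_p + r_a)/2 = (3555.0 + 25600)/2 = 14578 km = 1.458×10⁷ m.
By Kepler's third law T = 2π√(a³/μ) = 2π × 8.505×10³ = 5.344×10⁴ s.
= 890.6 min.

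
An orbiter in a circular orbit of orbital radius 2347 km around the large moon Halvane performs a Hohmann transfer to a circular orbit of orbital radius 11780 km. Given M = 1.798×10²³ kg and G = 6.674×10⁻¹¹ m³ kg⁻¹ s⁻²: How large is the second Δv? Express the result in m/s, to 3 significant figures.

Δv ≈ 428 m/s

μ = GM = 6.674×10⁻¹¹ × 1.798×10²³ = 1.200×10¹³ m³/s².
r₁ = 2347 km = 2.347×10⁶ m.
r₂ = 11780 km = 1.178×10⁷ m.
Transfer ellipse a_t = (r₁ + r₂)/2 = 7.064×10⁶ m.
At r₁: circular v_c1 = √(μ/r₁) = 2261 m/s; transfer-periapsis v_p = √[μ(2/r₁ − 1/a_t)] = 2920 m/s.
At r₂: circular v_c2 = √(μ/r₂) = 1009 m/s; transfer-apoapsis v_a = √[μ(2/r₂ − 1/a_t)] = 581.8 m/s.
Δv₂ = v_c2 − v_a = 427.5 m/s.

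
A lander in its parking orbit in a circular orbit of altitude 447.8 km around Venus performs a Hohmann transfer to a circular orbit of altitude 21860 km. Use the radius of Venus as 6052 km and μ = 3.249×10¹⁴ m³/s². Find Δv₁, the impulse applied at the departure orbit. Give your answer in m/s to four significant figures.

r₁ = 6052 + 447.8 = 6499.8 km = 6.4998×10⁶ m.
r₂ = 6052 + 21860 = 27912 km = 2.7912×10⁷ m.
Transfer ellipse a_t = (r₁ + r₂)/2 = 1.721×10⁷ m.
At r₁: circular v_c1 = √(μ/r₁) = 7070 m/s; transfer-periapsis v_p = √[μ(2/r₁ − 1/a_t)] = 9005 m/s.
Δv₁ = v_p − v_c1 = 1935 m/s.

Δv ≈ 1935 m/s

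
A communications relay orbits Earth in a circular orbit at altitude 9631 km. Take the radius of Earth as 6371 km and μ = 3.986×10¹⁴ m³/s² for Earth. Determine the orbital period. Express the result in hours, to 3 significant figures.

T ≈ 5.60 hours

r = 6371 + 9631 = 16002 km = 1.6002×10⁷ m.
Kepler's third law: T = 2π√(r³/μ) = 2π√((1.600×10⁷)³ / 3.986×10¹⁴).
r³/μ = 1.028×10⁷ s², so T = 2π × 3.206×10³ = 2.015×10⁴ s.
Converting: 2.015×10⁴ s ÷ 3600 = 5.596 hours.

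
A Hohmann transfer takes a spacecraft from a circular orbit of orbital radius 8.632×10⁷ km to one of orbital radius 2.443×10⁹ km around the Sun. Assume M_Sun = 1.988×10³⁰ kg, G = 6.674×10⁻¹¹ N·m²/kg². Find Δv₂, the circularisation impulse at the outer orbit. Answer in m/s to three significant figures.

μ = GM = 6.674×10⁻¹¹ × 1.988×10³⁰ = 1.327×10²⁰ m³/s².
r₁ = 8.632×10⁷ km = 8.632×10¹⁰ m.
r₂ = 2.443×10⁹ km = 2.443×10¹² m.
Transfer ellipse a_t = (r₁ + r₂)/2 = 1.265×10¹² m.
At r₁: circular v_c1 = √(μ/r₁) = 39210 m/s; transfer-perihelion v_p = √[μ(2/r₁ − 1/a_t)] = 54490 m/s.
At r₂: circular v_c2 = √(μ/r₂) = 7370 m/s; transfer-aphelion v_a = √[μ(2/r₂ − 1/a_t)] = 1925 m/s.
Δv₂ = v_c2 − v_a = 5444 m/s.

Δv ≈ 5440 m/s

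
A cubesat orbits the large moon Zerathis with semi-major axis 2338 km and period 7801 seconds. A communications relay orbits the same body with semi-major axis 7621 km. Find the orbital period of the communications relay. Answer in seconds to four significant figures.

T₂ ≈ 45910 seconds

Kepler's third law: T² ∝ a³, so T₂ = T₁ (a₂/a₁)^(3/2).
a₂/a₁ = 3.260, (a₂/a₁)^(3/2) = 5.885.
T₂ = 7801 × 5.885 = 45910 seconds.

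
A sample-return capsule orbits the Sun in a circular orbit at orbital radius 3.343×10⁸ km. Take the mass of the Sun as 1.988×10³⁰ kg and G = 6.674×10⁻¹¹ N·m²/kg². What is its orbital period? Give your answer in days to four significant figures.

T ≈ 1220 days

μ = GM = 6.674×10⁻¹¹ × 1.988×10³⁰ = 1.327×10²⁰ m³/s².
r = 3.343×10⁸ km = 3.343×10¹¹ m.
Kepler's third law: T = 2π√(r³/μ) = 2π√((3.343×10¹¹)³ / 1.327×10²⁰).
r³/μ = 2.816×10¹⁴ s², so T = 2π × 1.678×10⁷ = 1.054×10⁸ s.
Converting: 1.054×10⁸ s ÷ 86400 = 1220 days.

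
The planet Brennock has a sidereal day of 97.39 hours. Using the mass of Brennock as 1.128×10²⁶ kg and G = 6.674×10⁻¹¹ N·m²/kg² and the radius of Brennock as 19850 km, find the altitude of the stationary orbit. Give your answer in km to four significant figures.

μ = GM = 6.674×10⁻¹¹ × 1.128×10²⁶ = 7.528×10¹⁵ m³/s².
T = 97.39 hours = 3.506×10⁵ s.
A synchronous orbit has period T, so by Kepler's third law a = (μT²/4π²)^(1/3).
μT²/4π² = 7.528×10¹⁵ × (3.506×10⁵)² / 39.48 = 2.344×10²⁵ m³.
a = 2.862×10⁸ m = 2.8619×10⁵ km.
Altitude h = a − R = 2.8619×10⁵ − 19850 = 2.6634×10⁵ km.

h_sync ≈ 2.663×10⁵ km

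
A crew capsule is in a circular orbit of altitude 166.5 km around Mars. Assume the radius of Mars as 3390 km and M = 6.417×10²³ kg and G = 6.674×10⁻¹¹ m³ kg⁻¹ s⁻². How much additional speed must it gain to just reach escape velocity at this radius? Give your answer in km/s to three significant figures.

μ = GM = 6.674×10⁻¹¹ × 6.417×10²³ = 4.283×10¹³ m³/s².
r = 3390 + 166.5 = 3556.5 km = 3.5565×10⁶ m.
Circular speed v_c = √(μ/r) = 3470 m/s.
Escape speed v_esc = √(2μ/r) = √2 × v_c = 4908 m/s.
Δv = v_esc − v_c = 1437 m/s = 1.437 km/s.

Δv ≈ 1.44 km/s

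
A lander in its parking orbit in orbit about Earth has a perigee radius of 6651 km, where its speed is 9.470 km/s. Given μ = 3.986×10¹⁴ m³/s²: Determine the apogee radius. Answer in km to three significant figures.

r_p = 6.651×10⁶ m.
Specific energy ε = v²/2 − μ/r = -1.509×10⁷ J/kg, so a = −μ/(2ε) = 1.321×10⁷ m.
The apsides satisfy r_p + r_a = 2a, so the apogee radius is 2a − r_p = 1.976×10⁷ m = 19763 km.

apogee radius ≈ 19800 km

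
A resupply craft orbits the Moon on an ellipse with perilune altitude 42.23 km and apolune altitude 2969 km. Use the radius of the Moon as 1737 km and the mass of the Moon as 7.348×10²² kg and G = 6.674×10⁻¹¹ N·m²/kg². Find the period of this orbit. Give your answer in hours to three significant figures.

T ≈ 4.60 hours

μ = GM = 6.674×10⁻¹¹ × 7.348×10²² = 4.904×10¹² m³/s².
r_p = 1737 + 42.23 = 1779.2 km = 1.7792×10⁶ m.
r_a = 1737 + 2969 = 4706.0 km = 4.7060×10⁶ m.
Semi-major axis a = (r_p + r_a)/2 = (1779.2 + 4706.0)/2 = 3242.6 km = 3.243×10⁶ m.
By Kepler's third law T = 2π√(a³/μ) = 2π × 2.637×10³ = 1.657×10⁴ s.
= 4.602 hours.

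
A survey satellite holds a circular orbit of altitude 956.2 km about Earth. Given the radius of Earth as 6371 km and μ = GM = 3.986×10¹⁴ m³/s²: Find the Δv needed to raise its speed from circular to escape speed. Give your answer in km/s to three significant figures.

r = 6371 + 956.2 = 7327.2 km = 7.3272×10⁶ m.
Circular speed v_c = √(μ/r) = 7376 m/s.
Escape speed v_esc = √(2μ/r) = √2 × v_c = 10430 m/s.
Δv = v_esc − v_c = 3055 m/s = 3.055 km/s.

Δv ≈ 3.06 km/s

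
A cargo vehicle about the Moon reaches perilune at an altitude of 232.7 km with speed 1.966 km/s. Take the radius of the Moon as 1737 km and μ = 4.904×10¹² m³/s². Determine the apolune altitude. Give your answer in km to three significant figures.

r_p = 1737 + 232.7 = 1969.7 km = 1.970×10⁶ m.
Specific energy ε = v²/2 − μ/r = -5.571×10⁵ J/kg, so a = −μ/(2ε) = 4.401×10⁶ m.
The apsides satisfy r_p + r_a = 2a, so the apolune radius is 2a − r_p = 6.832×10⁶ m = 6832.4 km.
Apolune altitude = 6832.4 − 1737 = 5095.4 km.

apolune altitude ≈ 5100 km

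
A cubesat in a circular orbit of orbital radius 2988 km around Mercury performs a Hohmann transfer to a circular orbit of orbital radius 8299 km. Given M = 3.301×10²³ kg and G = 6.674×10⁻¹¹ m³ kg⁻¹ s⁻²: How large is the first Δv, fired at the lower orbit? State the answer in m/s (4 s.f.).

Δv ≈ 577.4 m/s

μ = GM = 6.674×10⁻¹¹ × 3.301×10²³ = 2.203×10¹³ m³/s².
r₁ = 2988 km = 2.988×10⁶ m.
r₂ = 8299 km = 8.299×10⁶ m.
Transfer ellipse a_t = (r₁ + r₂)/2 = 5.644×10⁶ m.
At r₁: circular v_c1 = √(μ/r₁) = 2715 m/s; transfer-periherm v_p = √[μ(2/r₁ − 1/a_t)] = 3293 m/s.
Δv₁ = v_p − v_c1 = 577.4 m/s.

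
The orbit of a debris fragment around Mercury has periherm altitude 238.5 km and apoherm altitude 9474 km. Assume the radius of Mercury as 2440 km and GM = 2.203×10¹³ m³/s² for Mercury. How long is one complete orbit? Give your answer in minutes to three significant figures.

r_p = 2440 + 238.5 = 2678.5 km = 2.6785×10⁶ m.
r_a = 2440 + 9474 = 11914 km = 1.1914×10⁷ m.
Semi-major axis a = (r_p + r_a)/2 = (2678.5 + 11914)/2 = 7296.2 km = 7.296×10⁶ m.
By Kepler's third law T = 2π√(a³/μ) = 2π × 4.199×10³ = 2.638×10⁴ s.
= 439.7 minutes.

T ≈ 440 minutes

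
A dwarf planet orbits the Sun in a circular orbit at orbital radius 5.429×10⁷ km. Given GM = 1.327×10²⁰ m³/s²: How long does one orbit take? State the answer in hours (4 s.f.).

T ≈ 1917 hours

r = 5.429×10⁷ km = 5.429×10¹⁰ m.
Kepler's third law: T = 2π√(r³/μ) = 2π√((5.429×10¹⁰)³ / 1.327×10²⁰).
r³/μ = 1.206×10¹² s², so T = 2π × 1.098×10⁶ = 6.900×10⁶ s.
Converting: 6.900×10⁶ s ÷ 3600 = 1917 hours.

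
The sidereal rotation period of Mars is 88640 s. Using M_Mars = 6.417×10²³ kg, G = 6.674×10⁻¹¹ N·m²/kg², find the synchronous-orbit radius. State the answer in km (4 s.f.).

r_sync ≈ 20430 km

μ = GM = 6.674×10⁻¹¹ × 6.417×10²³ = 4.283×10¹³ m³/s².
A synchronous orbit has period T, so by Kepler's third law a = (μT²/4π²)^(1/3).
μT²/4π² = 4.283×10¹³ × (8.864×10⁴)² / 39.48 = 8.524×10²¹ m³.
a = 2.043×10⁷ m = 20427 km.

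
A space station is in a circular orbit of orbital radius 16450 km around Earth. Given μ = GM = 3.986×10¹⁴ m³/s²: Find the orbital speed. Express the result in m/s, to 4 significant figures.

v ≈ 4922 m/s

r = 16450 km = 1.645×10⁷ m.
For a circular orbit v = √(μ/r) = √(3.986×10¹⁴ / 1.645×10⁷) = √(2.423×10⁷) = 4922 m/s.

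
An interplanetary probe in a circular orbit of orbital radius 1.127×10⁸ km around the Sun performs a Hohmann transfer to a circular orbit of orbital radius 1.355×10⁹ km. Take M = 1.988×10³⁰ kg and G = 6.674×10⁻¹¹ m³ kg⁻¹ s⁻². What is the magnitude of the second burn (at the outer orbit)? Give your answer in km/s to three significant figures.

μ = GM = 6.674×10⁻¹¹ × 1.988×10³⁰ = 1.327×10²⁰ m³/s².
r₁ = 1.127×10⁸ km = 1.127×10¹¹ m.
r₂ = 1.355×10⁹ km = 1.355×10¹² m.
Transfer ellipse a_t = (r₁ + r₂)/2 = 7.338×10¹¹ m.
At r₁: circular v_c1 = √(μ/r₁) = 34310 m/s; transfer-perihelion v_p = √[μ(2/r₁ − 1/a_t)] = 46620 m/s.
At r₂: circular v_c2 = √(μ/r₂) = 9895 m/s; transfer-aphelion v_a = √[μ(2/r₂ − 1/a_t)] = 3878 m/s.
Δv₂ = v_c2 − v_a = 6018 m/s.
= 6.018 km/s.

Δv ≈ 6.02 km/s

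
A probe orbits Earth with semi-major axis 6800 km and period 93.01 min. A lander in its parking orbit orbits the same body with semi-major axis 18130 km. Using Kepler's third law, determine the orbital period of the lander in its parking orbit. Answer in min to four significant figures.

T₂ ≈ 404.9 min

Kepler's third law: T² ∝ a³, so T₂ = T₁ (a₂/a₁)^(3/2).
a₂/a₁ = 2.666, (a₂/a₁)^(3/2) = 4.353.
T₂ = 93.01 × 4.353 = 404.9 min.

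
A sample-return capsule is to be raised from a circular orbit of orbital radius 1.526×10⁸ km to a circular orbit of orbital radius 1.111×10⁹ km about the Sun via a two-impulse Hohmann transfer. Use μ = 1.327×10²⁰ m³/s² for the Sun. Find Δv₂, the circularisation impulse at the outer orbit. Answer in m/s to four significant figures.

r₁ = 1.526×10⁸ km = 1.526×10¹¹ m.
r₂ = 1.111×10⁹ km = 1.111×10¹² m.
Transfer ellipse a_t = (r₁ + r₂)/2 = 6.318×10¹¹ m.
At r₁: circular v_c1 = √(μ/r₁) = 29490 m/s; transfer-perihelion v_p = √[μ(2/r₁ − 1/a_t)] = 39100 m/s.
At r₂: circular v_c2 = √(μ/r₂) = 10930 m/s; transfer-aphelion v_a = √[μ(2/r₂ − 1/a_t)] = 5371 m/s.
Δv₂ = v_c2 − v_a = 5558 m/s.

Δv ≈ 5558 m/s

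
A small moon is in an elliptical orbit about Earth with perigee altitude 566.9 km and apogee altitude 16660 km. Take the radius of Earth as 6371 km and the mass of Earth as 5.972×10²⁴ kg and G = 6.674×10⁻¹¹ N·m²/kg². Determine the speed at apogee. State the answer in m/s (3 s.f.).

v ≈ 2830 m/s

μ = GM = 6.674×10⁻¹¹ × 5.972×10²⁴ = 3.986×10¹⁴ m³/s².
r_p = 6371 + 566.9 = 6937.9 km = 6.9379×10⁶ m.
r_a = 6371 + 16660 = 23031 km = 2.3031×10⁷ m.
Semi-major axis a = (r_p + r_a)/2 = 14984 km = 1.498×10⁷ m.
Vis-viva: v² = μ(2/r − 1/a) = 3.986×10¹⁴ × (8.684×10⁻⁸ − 6.674×10⁻⁸) = 8.013×10⁶ m²/s².
v = 2831 m/s.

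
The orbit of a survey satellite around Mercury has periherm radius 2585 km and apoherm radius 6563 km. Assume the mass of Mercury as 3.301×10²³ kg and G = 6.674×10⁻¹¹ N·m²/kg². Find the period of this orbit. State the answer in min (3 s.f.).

T ≈ 218 min

μ = GM = 6.674×10⁻¹¹ × 3.301×10²³ = 2.203×10¹³ m³/s².
Semi-major axis a = (r_p + r_a)/2 = (2585.0 + 6563.0)/2 = 4574.0 km = 4.574×10⁶ m.
By Kepler's third law T = 2π√(a³/μ) = 2π × 2.084×10³ = 1.310×10⁴ s.
= 218.3 min.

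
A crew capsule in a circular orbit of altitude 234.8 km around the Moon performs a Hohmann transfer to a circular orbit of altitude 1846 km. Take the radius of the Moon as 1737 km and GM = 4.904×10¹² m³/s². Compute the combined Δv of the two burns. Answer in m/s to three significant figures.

Δv_total ≈ 398 m/s

r₁ = 1737 + 234.8 = 1971.8 km = 1.9718×10⁶ m.
r₂ = 1737 + 1846 = 3583.0 km = 3.5830×10⁶ m.
Transfer ellipse a_t = (r₁ + r₂)/2 = 2.777×10⁶ m.
At r₁: circular v_c1 = √(μ/r₁) = 1577 m/s; transfer-perilune v_p = √[μ(2/r₁ − 1/a_t)] = 1791 m/s.
Δv₁ = v_p − v_c1 = 214.2 m/s.
At r₂: circular v_c2 = √(μ/r₂) = 1170 m/s; transfer-apolune v_a = √[μ(2/r₂ − 1/a_t)] = 985.7 m/s.
Δv₂ = v_c2 − v_a = 184.2 m/s.
Total Δv = Δv₁ + Δv₂ = 398.3 m/s.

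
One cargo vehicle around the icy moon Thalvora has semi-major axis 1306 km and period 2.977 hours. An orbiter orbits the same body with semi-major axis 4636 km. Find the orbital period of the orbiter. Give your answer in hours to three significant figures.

Kepler's third law: T² ∝ a³, so T₂ = T₁ (a₂/a₁)^(3/2).
a₂/a₁ = 3.550, (a₂/a₁)^(3/2) = 6.688.
T₂ = 2.977 × 6.688 = 19.91 hours.

T₂ ≈ 19.9 hours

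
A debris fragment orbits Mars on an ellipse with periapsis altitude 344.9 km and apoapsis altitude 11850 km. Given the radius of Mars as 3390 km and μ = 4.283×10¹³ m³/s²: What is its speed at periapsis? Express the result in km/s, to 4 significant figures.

v ≈ 4.292 km/s

r_p = 3390 + 344.9 = 3734.9 km = 3.7349×10⁶ m.
r_a = 3390 + 11850 = 15240 km = 1.5240×10⁷ m.
Semi-major axis a = (r_p + r_a)/2 = 9487.5 km = 9.487×10⁶ m.
Vis-viva: v² = μ(2/r − 1/a) = 4.283×10¹³ × (5.355×10⁻⁷ − 1.054×10⁻⁷) = 1.842×10⁷ m²/s².
v = 4292 m/s = 4.292 km/s.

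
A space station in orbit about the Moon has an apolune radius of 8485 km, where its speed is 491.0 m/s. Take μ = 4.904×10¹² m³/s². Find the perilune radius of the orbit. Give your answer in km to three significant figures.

r_a = 8.485×10⁶ m.
Specific energy ε = v²/2 − μ/r = -4.574×10⁵ J/kg, so a = −μ/(2ε) = 5.360×10⁶ m.
The apsides satisfy r_p + r_a = 2a, so the perilune radius is 2a − r_a = 2.236×10⁶ m = 2236.0 km.

perilune radius ≈ 2240 km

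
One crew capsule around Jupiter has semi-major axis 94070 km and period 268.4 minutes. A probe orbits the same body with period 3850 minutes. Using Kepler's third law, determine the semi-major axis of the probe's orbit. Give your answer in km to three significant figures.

Kepler's third law: a³ ∝ T², so a₂ = a₁ (T₂/T₁)^(2/3).
T₂/T₁ = 14.34, (T₂/T₁)^(2/3) = 5.904.
a₂ = 94070 × 5.904 = 5.554×10⁵ km.

a₂ ≈ 5.55×10⁵ km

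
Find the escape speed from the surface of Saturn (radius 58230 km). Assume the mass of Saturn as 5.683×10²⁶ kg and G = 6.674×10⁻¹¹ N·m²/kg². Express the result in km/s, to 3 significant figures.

v_esc ≈ 36.1 km/s

μ = GM = 6.674×10⁻¹¹ × 5.683×10²⁶ = 3.793×10¹⁶ m³/s².
r = R = 5.823×10⁷ m.
Escape speed v_esc = √(2μ/r) = √(2 × 3.793×10¹⁶ / 5.823×10⁷) = √(1.303×10⁹) = 36090 m/s.
= 36.09 km/s.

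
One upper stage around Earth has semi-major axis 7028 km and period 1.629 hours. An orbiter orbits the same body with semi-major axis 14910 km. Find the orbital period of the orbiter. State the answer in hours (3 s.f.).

T₂ ≈ 5.03 hours

Kepler's third law: T² ∝ a³, so T₂ = T₁ (a₂/a₁)^(3/2).
a₂/a₁ = 2.122, (a₂/a₁)^(3/2) = 3.090.
T₂ = 1.629 × 3.090 = 5.034 hours.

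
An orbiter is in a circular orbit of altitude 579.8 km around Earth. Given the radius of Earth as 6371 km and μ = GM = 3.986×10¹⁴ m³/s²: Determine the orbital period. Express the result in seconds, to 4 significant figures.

T ≈ 5767 seconds

r = 6371 + 579.8 = 6950.8 km = 6.9508×10⁶ m.
Kepler's third law: T = 2π√(r³/μ) = 2π√((6.951×10⁶)³ / 3.986×10¹⁴).
r³/μ = 8.425×10⁵ s², so T = 2π × 9.179×10² = 5.767×10³ s.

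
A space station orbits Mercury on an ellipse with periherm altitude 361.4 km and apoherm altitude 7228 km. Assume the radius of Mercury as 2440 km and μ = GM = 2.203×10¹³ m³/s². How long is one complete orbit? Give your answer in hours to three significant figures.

r_p = 2440 + 361.4 = 2801.4 km = 2.8014×10⁶ m.
r_a = 2440 + 7228 = 9668.0 km = 9.6680×10⁶ m.
Semi-major axis a = (r_p + r_a)/2 = (2801.4 + 9668.0)/2 = 6234.7 km = 6.235×10⁶ m.
By Kepler's third law T = 2π√(a³/μ) = 2π × 3.317×10³ = 2.084×10⁴ s.
= 5.789 hours.

T ≈ 5.79 hours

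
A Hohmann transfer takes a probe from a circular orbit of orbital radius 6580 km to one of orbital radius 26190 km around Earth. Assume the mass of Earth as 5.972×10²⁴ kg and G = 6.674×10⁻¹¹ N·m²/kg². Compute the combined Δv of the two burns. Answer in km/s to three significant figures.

μ = GM = 6.674×10⁻¹¹ × 5.972×10²⁴ = 3.986×10¹⁴ m³/s².
r₁ = 6580 km = 6.580×10⁶ m.
r₂ = 26190 km = 2.619×10⁷ m.
Transfer ellipse a_t = (r₁ + r₂)/2 = 1.638×10⁷ m.
At r₁: circular v_c1 = √(μ/r₁) = 7783 m/s; transfer-perigee v_p = √[μ(2/r₁ − 1/a_t)] = 9840 m/s.
Δv₁ = v_p − v_c1 = 2057 m/s.
At r₂: circular v_c2 = √(μ/r₂) = 3901 m/s; transfer-apogee v_a = √[μ(2/r₂ − 1/a_t)] = 2472 m/s.
Δv₂ = v_c2 − v_a = 1429 m/s.
Total Δv = Δv₁ + Δv₂ = 3486 m/s = 3.486 km/s.

Δv_total ≈ 3.49 km/s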